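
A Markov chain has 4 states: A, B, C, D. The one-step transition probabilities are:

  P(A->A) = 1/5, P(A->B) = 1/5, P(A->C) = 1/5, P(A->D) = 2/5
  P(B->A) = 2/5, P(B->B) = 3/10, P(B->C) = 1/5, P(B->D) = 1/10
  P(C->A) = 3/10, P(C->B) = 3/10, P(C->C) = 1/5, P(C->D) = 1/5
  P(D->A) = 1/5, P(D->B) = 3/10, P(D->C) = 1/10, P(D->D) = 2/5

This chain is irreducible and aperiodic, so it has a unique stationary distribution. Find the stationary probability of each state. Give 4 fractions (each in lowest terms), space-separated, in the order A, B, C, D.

Answer: 247/909 248/909 52/303 86/303

Derivation:
The stationary distribution satisfies pi = pi * P, i.e.:
  pi_A = 1/5*pi_A + 2/5*pi_B + 3/10*pi_C + 1/5*pi_D
  pi_B = 1/5*pi_A + 3/10*pi_B + 3/10*pi_C + 3/10*pi_D
  pi_C = 1/5*pi_A + 1/5*pi_B + 1/5*pi_C + 1/10*pi_D
  pi_D = 2/5*pi_A + 1/10*pi_B + 1/5*pi_C + 2/5*pi_D
with normalization: pi_A + pi_B + pi_C + pi_D = 1.

Using the first 3 balance equations plus normalization, the linear system A*pi = b is:
  [-4/5, 2/5, 3/10, 1/5] . pi = 0
  [1/5, -7/10, 3/10, 3/10] . pi = 0
  [1/5, 1/5, -4/5, 1/10] . pi = 0
  [1, 1, 1, 1] . pi = 1

Solving yields:
  pi_A = 247/909
  pi_B = 248/909
  pi_C = 52/303
  pi_D = 86/303

Verification (pi * P):
  247/909*1/5 + 248/909*2/5 + 52/303*3/10 + 86/303*1/5 = 247/909 = pi_A  (ok)
  247/909*1/5 + 248/909*3/10 + 52/303*3/10 + 86/303*3/10 = 248/909 = pi_B  (ok)
  247/909*1/5 + 248/909*1/5 + 52/303*1/5 + 86/303*1/10 = 52/303 = pi_C  (ok)
  247/909*2/5 + 248/909*1/10 + 52/303*1/5 + 86/303*2/5 = 86/303 = pi_D  (ok)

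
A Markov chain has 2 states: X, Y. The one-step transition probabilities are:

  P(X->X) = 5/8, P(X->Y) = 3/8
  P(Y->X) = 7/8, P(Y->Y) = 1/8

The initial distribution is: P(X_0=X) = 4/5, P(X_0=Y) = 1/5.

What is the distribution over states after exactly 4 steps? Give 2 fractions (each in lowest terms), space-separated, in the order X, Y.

Propagating the distribution step by step (d_{t+1} = d_t * P):
d_0 = (X=4/5, Y=1/5)
  d_1[X] = 4/5*5/8 + 1/5*7/8 = 27/40
  d_1[Y] = 4/5*3/8 + 1/5*1/8 = 13/40
d_1 = (X=27/40, Y=13/40)
  d_2[X] = 27/40*5/8 + 13/40*7/8 = 113/160
  d_2[Y] = 27/40*3/8 + 13/40*1/8 = 47/160
d_2 = (X=113/160, Y=47/160)
  d_3[X] = 113/160*5/8 + 47/160*7/8 = 447/640
  d_3[Y] = 113/160*3/8 + 47/160*1/8 = 193/640
d_3 = (X=447/640, Y=193/640)
  d_4[X] = 447/640*5/8 + 193/640*7/8 = 1793/2560
  d_4[Y] = 447/640*3/8 + 193/640*1/8 = 767/2560
d_4 = (X=1793/2560, Y=767/2560)

Answer: 1793/2560 767/2560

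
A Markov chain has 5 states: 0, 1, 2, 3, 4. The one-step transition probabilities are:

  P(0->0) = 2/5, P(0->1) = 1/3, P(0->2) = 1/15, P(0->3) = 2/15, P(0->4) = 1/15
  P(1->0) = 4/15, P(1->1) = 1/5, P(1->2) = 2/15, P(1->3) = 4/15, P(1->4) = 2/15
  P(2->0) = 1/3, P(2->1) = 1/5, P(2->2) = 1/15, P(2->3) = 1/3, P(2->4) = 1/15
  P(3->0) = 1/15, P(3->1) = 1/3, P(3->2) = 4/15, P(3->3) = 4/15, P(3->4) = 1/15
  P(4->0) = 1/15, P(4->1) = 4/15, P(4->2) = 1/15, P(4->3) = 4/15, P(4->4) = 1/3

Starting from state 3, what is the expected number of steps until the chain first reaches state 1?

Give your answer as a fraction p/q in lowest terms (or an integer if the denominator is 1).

Let h_i = expected steps to first reach 1 from state i.
Boundary: h_1 = 0.
First-step equations for the other states:
  h_0 = 1 + 2/5*h_0 + 1/3*h_1 + 1/15*h_2 + 2/15*h_3 + 1/15*h_4
  h_2 = 1 + 1/3*h_0 + 1/5*h_1 + 1/15*h_2 + 1/3*h_3 + 1/15*h_4
  h_3 = 1 + 1/15*h_0 + 1/3*h_1 + 4/15*h_2 + 4/15*h_3 + 1/15*h_4
  h_4 = 1 + 1/15*h_0 + 4/15*h_1 + 1/15*h_2 + 4/15*h_3 + 1/3*h_4

Substituting h_1 = 0 and rearranging gives the linear system (I - Q) h = 1:
  [3/5, -1/15, -2/15, -1/15] . (h_0, h_2, h_3, h_4) = 1
  [-1/3, 14/15, -1/3, -1/15] . (h_0, h_2, h_3, h_4) = 1
  [-1/15, -4/15, 11/15, -1/15] . (h_0, h_2, h_3, h_4) = 1
  [-1/15, -1/15, -4/15, 2/3] . (h_0, h_2, h_3, h_4) = 1

Solving yields:
  h_0 = 1395/437
  h_2 = 1590/437
  h_3 = 1440/437
  h_4 = 1530/437

Starting state is 3, so the expected hitting time is h_3 = 1440/437.

Answer: 1440/437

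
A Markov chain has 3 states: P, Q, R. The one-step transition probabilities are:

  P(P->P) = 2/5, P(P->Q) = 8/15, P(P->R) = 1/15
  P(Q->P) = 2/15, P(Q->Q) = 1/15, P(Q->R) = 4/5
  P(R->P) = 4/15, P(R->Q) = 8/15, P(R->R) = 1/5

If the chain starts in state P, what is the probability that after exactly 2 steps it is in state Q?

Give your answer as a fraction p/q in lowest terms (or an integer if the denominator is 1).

Computing P^2 by repeated multiplication:
P^1 =
  P: [2/5, 8/15, 1/15]
  Q: [2/15, 1/15, 4/5]
  R: [4/15, 8/15, 1/5]
P^2 =
  P: [56/225, 64/225, 7/15]
  Q: [62/225, 113/225, 2/9]
  R: [52/225, 64/225, 109/225]

(P^2)[P -> Q] = 64/225

Answer: 64/225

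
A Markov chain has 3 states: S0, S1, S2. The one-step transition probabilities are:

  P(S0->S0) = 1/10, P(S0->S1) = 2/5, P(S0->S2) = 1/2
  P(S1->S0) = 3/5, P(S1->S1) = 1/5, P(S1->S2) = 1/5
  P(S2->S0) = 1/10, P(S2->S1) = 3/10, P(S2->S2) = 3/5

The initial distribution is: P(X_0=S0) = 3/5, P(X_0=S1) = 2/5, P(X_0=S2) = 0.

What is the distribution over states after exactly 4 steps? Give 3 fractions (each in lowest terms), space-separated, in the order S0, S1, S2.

Propagating the distribution step by step (d_{t+1} = d_t * P):
d_0 = (S0=3/5, S1=2/5, S2=0)
  d_1[S0] = 3/5*1/10 + 2/5*3/5 + 0*1/10 = 3/10
  d_1[S1] = 3/5*2/5 + 2/5*1/5 + 0*3/10 = 8/25
  d_1[S2] = 3/5*1/2 + 2/5*1/5 + 0*3/5 = 19/50
d_1 = (S0=3/10, S1=8/25, S2=19/50)
  d_2[S0] = 3/10*1/10 + 8/25*3/5 + 19/50*1/10 = 13/50
  d_2[S1] = 3/10*2/5 + 8/25*1/5 + 19/50*3/10 = 149/500
  d_2[S2] = 3/10*1/2 + 8/25*1/5 + 19/50*3/5 = 221/500
d_2 = (S0=13/50, S1=149/500, S2=221/500)
  d_3[S0] = 13/50*1/10 + 149/500*3/5 + 221/500*1/10 = 249/1000
  d_3[S1] = 13/50*2/5 + 149/500*1/5 + 221/500*3/10 = 1481/5000
  d_3[S2] = 13/50*1/2 + 149/500*1/5 + 221/500*3/5 = 1137/2500
d_3 = (S0=249/1000, S1=1481/5000, S2=1137/2500)
  d_4[S0] = 249/1000*1/10 + 1481/5000*3/5 + 1137/2500*1/10 = 2481/10000
  d_4[S1] = 249/1000*2/5 + 1481/5000*1/5 + 1137/2500*3/10 = 3691/12500
  d_4[S2] = 249/1000*1/2 + 1481/5000*1/5 + 1137/2500*3/5 = 22831/50000
d_4 = (S0=2481/10000, S1=3691/12500, S2=22831/50000)

Answer: 2481/10000 3691/12500 22831/50000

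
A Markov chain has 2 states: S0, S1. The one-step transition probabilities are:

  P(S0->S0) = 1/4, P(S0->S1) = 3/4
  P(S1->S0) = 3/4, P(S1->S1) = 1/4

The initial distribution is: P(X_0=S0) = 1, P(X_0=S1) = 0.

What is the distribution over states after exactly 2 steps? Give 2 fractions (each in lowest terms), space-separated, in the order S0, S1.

Propagating the distribution step by step (d_{t+1} = d_t * P):
d_0 = (S0=1, S1=0)
  d_1[S0] = 1*1/4 + 0*3/4 = 1/4
  d_1[S1] = 1*3/4 + 0*1/4 = 3/4
d_1 = (S0=1/4, S1=3/4)
  d_2[S0] = 1/4*1/4 + 3/4*3/4 = 5/8
  d_2[S1] = 1/4*3/4 + 3/4*1/4 = 3/8
d_2 = (S0=5/8, S1=3/8)

Answer: 5/8 3/8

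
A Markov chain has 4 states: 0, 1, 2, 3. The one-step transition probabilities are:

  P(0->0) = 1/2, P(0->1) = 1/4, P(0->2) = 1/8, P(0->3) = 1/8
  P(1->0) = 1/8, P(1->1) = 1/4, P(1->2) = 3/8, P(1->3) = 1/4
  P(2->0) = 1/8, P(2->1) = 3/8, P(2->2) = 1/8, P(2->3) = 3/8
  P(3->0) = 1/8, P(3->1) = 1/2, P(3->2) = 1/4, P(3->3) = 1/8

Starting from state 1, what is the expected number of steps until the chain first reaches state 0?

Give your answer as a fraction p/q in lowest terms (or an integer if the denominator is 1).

Answer: 8

Derivation:
Let h_i = expected steps to first reach 0 from state i.
Boundary: h_0 = 0.
First-step equations for the other states:
  h_1 = 1 + 1/8*h_0 + 1/4*h_1 + 3/8*h_2 + 1/4*h_3
  h_2 = 1 + 1/8*h_0 + 3/8*h_1 + 1/8*h_2 + 3/8*h_3
  h_3 = 1 + 1/8*h_0 + 1/2*h_1 + 1/4*h_2 + 1/8*h_3

Substituting h_0 = 0 and rearranging gives the linear system (I - Q) h = 1:
  [3/4, -3/8, -1/4] . (h_1, h_2, h_3) = 1
  [-3/8, 7/8, -3/8] . (h_1, h_2, h_3) = 1
  [-1/2, -1/4, 7/8] . (h_1, h_2, h_3) = 1

Solving yields:
  h_1 = 8
  h_2 = 8
  h_3 = 8

Starting state is 1, so the expected hitting time is h_1 = 8.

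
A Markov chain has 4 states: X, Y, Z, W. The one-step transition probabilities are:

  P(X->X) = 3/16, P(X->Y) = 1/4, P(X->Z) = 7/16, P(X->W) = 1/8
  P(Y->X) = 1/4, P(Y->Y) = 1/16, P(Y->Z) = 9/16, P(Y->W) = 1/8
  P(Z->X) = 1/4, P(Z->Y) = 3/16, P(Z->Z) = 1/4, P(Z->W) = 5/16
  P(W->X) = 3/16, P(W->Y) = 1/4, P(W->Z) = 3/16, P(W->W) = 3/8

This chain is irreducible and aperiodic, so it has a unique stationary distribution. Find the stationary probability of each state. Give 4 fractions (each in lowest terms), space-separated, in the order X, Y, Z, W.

Answer: 337/1528 221/1146 385/1146 383/1528

Derivation:
The stationary distribution satisfies pi = pi * P, i.e.:
  pi_X = 3/16*pi_X + 1/4*pi_Y + 1/4*pi_Z + 3/16*pi_W
  pi_Y = 1/4*pi_X + 1/16*pi_Y + 3/16*pi_Z + 1/4*pi_W
  pi_Z = 7/16*pi_X + 9/16*pi_Y + 1/4*pi_Z + 3/16*pi_W
  pi_W = 1/8*pi_X + 1/8*pi_Y + 5/16*pi_Z + 3/8*pi_W
with normalization: pi_X + pi_Y + pi_Z + pi_W = 1.

Using the first 3 balance equations plus normalization, the linear system A*pi = b is:
  [-13/16, 1/4, 1/4, 3/16] . pi = 0
  [1/4, -15/16, 3/16, 1/4] . pi = 0
  [7/16, 9/16, -3/4, 3/16] . pi = 0
  [1, 1, 1, 1] . pi = 1

Solving yields:
  pi_X = 337/1528
  pi_Y = 221/1146
  pi_Z = 385/1146
  pi_W = 383/1528

Verification (pi * P):
  337/1528*3/16 + 221/1146*1/4 + 385/1146*1/4 + 383/1528*3/16 = 337/1528 = pi_X  (ok)
  337/1528*1/4 + 221/1146*1/16 + 385/1146*3/16 + 383/1528*1/4 = 221/1146 = pi_Y  (ok)
  337/1528*7/16 + 221/1146*9/16 + 385/1146*1/4 + 383/1528*3/16 = 385/1146 = pi_Z  (ok)
  337/1528*1/8 + 221/1146*1/8 + 385/1146*5/16 + 383/1528*3/8 = 383/1528 = pi_W  (ok)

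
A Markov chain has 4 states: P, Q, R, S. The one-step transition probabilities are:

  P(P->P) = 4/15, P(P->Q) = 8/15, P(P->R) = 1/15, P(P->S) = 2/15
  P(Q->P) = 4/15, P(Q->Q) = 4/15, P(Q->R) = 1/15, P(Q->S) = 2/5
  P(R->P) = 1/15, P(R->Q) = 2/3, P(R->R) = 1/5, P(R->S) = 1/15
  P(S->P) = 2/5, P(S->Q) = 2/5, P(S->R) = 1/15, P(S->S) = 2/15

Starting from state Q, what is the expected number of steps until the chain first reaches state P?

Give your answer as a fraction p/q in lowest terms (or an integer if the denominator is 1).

Let h_i = expected steps to first reach P from state i.
Boundary: h_P = 0.
First-step equations for the other states:
  h_Q = 1 + 4/15*h_P + 4/15*h_Q + 1/15*h_R + 2/5*h_S
  h_R = 1 + 1/15*h_P + 2/3*h_Q + 1/5*h_R + 1/15*h_S
  h_S = 1 + 2/5*h_P + 2/5*h_Q + 1/15*h_R + 2/15*h_S

Substituting h_P = 0 and rearranging gives the linear system (I - Q) h = 1:
  [11/15, -1/15, -2/5] . (h_Q, h_R, h_S) = 1
  [-2/3, 4/5, -1/15] . (h_Q, h_R, h_S) = 1
  [-2/5, -1/15, 13/15] . (h_Q, h_R, h_S) = 1

Solving yields:
  h_Q = 1235/359
  h_R = 1570/359
  h_S = 1105/359

Starting state is Q, so the expected hitting time is h_Q = 1235/359.

Answer: 1235/359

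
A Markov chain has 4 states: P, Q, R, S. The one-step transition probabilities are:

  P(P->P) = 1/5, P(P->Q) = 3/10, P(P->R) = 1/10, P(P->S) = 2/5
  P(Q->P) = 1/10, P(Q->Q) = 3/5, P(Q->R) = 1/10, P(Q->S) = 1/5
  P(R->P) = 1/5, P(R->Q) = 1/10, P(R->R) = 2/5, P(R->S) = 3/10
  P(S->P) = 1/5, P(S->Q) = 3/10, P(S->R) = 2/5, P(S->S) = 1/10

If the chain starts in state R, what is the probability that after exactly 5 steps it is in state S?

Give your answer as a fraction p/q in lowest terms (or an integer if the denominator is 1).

Answer: 1471/6250

Derivation:
Computing P^5 by repeated multiplication:
P^1 =
  P: [1/5, 3/10, 1/10, 2/5]
  Q: [1/10, 3/5, 1/10, 1/5]
  R: [1/5, 1/10, 2/5, 3/10]
  S: [1/5, 3/10, 2/5, 1/10]
P^2 =
  P: [17/100, 37/100, 1/4, 21/100]
  Q: [7/50, 23/50, 19/100, 21/100]
  R: [19/100, 1/4, 31/100, 1/4]
  S: [17/100, 31/100, 1/4, 27/100]
P^3 =
  P: [163/1000, 361/1000, 119/500, 119/500]
  Q: [77/500, 2/5, 11/50, 113/500]
  R: [7/40, 313/1000, 67/250, 61/250]
  S: [169/1000, 343/1000, 32/125, 29/125]
P^4 =
  P: [1639/10000, 3607/10000, 607/2500, 1163/5000]
  Q: [4/25, 47/125, 1169/5000, 1151/5000]
  R: [1687/10000, 3403/10000, 317/1250, 1187/5000]
  S: [1657/10000, 3517/10000, 154/625, 1181/5000]
P^5 =
  P: [16393/100000, 7193/20000, 12131/50000, 1169/5000]
  Q: [203/1250, 9151/25000, 299/1250, 5809/25000]
  R: [16597/100000, 35137/100000, 2473/10000, 1471/6250]
  S: [16483/100000, 35623/100000, 12239/50000, 2927/12500]

(P^5)[R -> S] = 1471/6250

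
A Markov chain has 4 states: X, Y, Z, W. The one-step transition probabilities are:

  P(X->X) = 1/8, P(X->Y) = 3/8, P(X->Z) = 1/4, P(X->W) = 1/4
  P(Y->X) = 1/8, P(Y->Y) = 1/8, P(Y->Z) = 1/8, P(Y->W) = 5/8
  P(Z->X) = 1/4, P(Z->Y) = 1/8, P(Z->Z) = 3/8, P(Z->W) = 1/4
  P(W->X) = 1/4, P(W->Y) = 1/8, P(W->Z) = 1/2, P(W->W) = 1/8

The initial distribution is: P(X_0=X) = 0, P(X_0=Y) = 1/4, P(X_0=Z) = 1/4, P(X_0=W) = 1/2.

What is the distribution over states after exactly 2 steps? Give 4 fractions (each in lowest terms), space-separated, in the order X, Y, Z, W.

Answer: 53/256 23/128 45/128 67/256

Derivation:
Propagating the distribution step by step (d_{t+1} = d_t * P):
d_0 = (X=0, Y=1/4, Z=1/4, W=1/2)
  d_1[X] = 0*1/8 + 1/4*1/8 + 1/4*1/4 + 1/2*1/4 = 7/32
  d_1[Y] = 0*3/8 + 1/4*1/8 + 1/4*1/8 + 1/2*1/8 = 1/8
  d_1[Z] = 0*1/4 + 1/4*1/8 + 1/4*3/8 + 1/2*1/2 = 3/8
  d_1[W] = 0*1/4 + 1/4*5/8 + 1/4*1/4 + 1/2*1/8 = 9/32
d_1 = (X=7/32, Y=1/8, Z=3/8, W=9/32)
  d_2[X] = 7/32*1/8 + 1/8*1/8 + 3/8*1/4 + 9/32*1/4 = 53/256
  d_2[Y] = 7/32*3/8 + 1/8*1/8 + 3/8*1/8 + 9/32*1/8 = 23/128
  d_2[Z] = 7/32*1/4 + 1/8*1/8 + 3/8*3/8 + 9/32*1/2 = 45/128
  d_2[W] = 7/32*1/4 + 1/8*5/8 + 3/8*1/4 + 9/32*1/8 = 67/256
d_2 = (X=53/256, Y=23/128, Z=45/128, W=67/256)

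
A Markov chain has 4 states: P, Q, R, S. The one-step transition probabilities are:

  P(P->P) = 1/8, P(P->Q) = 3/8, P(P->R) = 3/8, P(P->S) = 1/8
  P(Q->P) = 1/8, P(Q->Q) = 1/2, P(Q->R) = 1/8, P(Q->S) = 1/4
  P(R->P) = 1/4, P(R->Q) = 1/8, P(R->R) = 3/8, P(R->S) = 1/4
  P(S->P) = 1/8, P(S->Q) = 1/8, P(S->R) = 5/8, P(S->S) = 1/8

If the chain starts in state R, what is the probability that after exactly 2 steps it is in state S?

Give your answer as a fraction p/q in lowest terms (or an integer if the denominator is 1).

Computing P^2 by repeated multiplication:
P^1 =
  P: [1/8, 3/8, 3/8, 1/8]
  Q: [1/8, 1/2, 1/8, 1/4]
  R: [1/4, 1/8, 3/8, 1/4]
  S: [1/8, 1/8, 5/8, 1/8]
P^2 =
  P: [11/64, 19/64, 5/16, 7/32]
  Q: [9/64, 11/32, 5/16, 13/64]
  R: [11/64, 15/64, 13/32, 3/16]
  S: [13/64, 13/64, 3/8, 7/32]

(P^2)[R -> S] = 3/16

Answer: 3/16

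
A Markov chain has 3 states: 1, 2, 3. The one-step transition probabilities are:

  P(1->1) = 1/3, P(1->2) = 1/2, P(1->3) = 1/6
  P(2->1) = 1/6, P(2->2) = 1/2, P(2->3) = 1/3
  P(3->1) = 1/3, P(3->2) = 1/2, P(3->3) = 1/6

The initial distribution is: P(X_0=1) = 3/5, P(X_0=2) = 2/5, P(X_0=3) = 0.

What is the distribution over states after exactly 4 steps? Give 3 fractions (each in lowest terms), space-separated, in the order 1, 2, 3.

Answer: 1/4 1/2 1/4

Derivation:
Propagating the distribution step by step (d_{t+1} = d_t * P):
d_0 = (1=3/5, 2=2/5, 3=0)
  d_1[1] = 3/5*1/3 + 2/5*1/6 + 0*1/3 = 4/15
  d_1[2] = 3/5*1/2 + 2/5*1/2 + 0*1/2 = 1/2
  d_1[3] = 3/5*1/6 + 2/5*1/3 + 0*1/6 = 7/30
d_1 = (1=4/15, 2=1/2, 3=7/30)
  d_2[1] = 4/15*1/3 + 1/2*1/6 + 7/30*1/3 = 1/4
  d_2[2] = 4/15*1/2 + 1/2*1/2 + 7/30*1/2 = 1/2
  d_2[3] = 4/15*1/6 + 1/2*1/3 + 7/30*1/6 = 1/4
d_2 = (1=1/4, 2=1/2, 3=1/4)
  d_3[1] = 1/4*1/3 + 1/2*1/6 + 1/4*1/3 = 1/4
  d_3[2] = 1/4*1/2 + 1/2*1/2 + 1/4*1/2 = 1/2
  d_3[3] = 1/4*1/6 + 1/2*1/3 + 1/4*1/6 = 1/4
d_3 = (1=1/4, 2=1/2, 3=1/4)
  d_4[1] = 1/4*1/3 + 1/2*1/6 + 1/4*1/3 = 1/4
  d_4[2] = 1/4*1/2 + 1/2*1/2 + 1/4*1/2 = 1/2
  d_4[3] = 1/4*1/6 + 1/2*1/3 + 1/4*1/6 = 1/4
d_4 = (1=1/4, 2=1/2, 3=1/4)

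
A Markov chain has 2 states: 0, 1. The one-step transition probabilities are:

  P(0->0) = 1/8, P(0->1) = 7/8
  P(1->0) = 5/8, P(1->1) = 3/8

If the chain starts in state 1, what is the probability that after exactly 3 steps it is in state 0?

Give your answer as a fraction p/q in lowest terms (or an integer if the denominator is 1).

Answer: 15/32

Derivation:
Computing P^3 by repeated multiplication:
P^1 =
  0: [1/8, 7/8]
  1: [5/8, 3/8]
P^2 =
  0: [9/16, 7/16]
  1: [5/16, 11/16]
P^3 =
  0: [11/32, 21/32]
  1: [15/32, 17/32]

(P^3)[1 -> 0] = 15/32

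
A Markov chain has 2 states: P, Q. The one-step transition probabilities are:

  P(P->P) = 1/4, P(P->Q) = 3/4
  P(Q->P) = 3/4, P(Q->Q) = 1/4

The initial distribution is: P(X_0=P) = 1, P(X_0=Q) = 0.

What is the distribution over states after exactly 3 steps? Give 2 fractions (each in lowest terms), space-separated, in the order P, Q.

Answer: 7/16 9/16

Derivation:
Propagating the distribution step by step (d_{t+1} = d_t * P):
d_0 = (P=1, Q=0)
  d_1[P] = 1*1/4 + 0*3/4 = 1/4
  d_1[Q] = 1*3/4 + 0*1/4 = 3/4
d_1 = (P=1/4, Q=3/4)
  d_2[P] = 1/4*1/4 + 3/4*3/4 = 5/8
  d_2[Q] = 1/4*3/4 + 3/4*1/4 = 3/8
d_2 = (P=5/8, Q=3/8)
  d_3[P] = 5/8*1/4 + 3/8*3/4 = 7/16
  d_3[Q] = 5/8*3/4 + 3/8*1/4 = 9/16
d_3 = (P=7/16, Q=9/16)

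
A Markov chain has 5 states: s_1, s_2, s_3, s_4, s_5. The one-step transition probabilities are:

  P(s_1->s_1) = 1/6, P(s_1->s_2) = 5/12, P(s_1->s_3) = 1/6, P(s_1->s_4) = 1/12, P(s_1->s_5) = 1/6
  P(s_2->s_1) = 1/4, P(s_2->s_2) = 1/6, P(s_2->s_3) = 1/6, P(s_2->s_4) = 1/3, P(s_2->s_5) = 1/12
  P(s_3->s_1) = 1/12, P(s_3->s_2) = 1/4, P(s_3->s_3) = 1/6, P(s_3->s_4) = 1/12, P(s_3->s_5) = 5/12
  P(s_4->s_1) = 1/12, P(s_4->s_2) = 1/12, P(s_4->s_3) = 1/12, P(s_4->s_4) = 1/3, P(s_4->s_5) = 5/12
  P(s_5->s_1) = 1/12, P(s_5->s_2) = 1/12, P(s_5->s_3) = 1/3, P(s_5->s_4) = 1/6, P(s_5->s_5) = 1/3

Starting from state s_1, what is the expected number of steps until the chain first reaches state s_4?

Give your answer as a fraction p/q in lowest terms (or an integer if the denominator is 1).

Answer: 3316/543

Derivation:
Let h_i = expected steps to first reach s_4 from state i.
Boundary: h_s_4 = 0.
First-step equations for the other states:
  h_s_1 = 1 + 1/6*h_s_1 + 5/12*h_s_2 + 1/6*h_s_3 + 1/12*h_s_4 + 1/6*h_s_5
  h_s_2 = 1 + 1/4*h_s_1 + 1/6*h_s_2 + 1/6*h_s_3 + 1/3*h_s_4 + 1/12*h_s_5
  h_s_3 = 1 + 1/12*h_s_1 + 1/4*h_s_2 + 1/6*h_s_3 + 1/12*h_s_4 + 5/12*h_s_5
  h_s_5 = 1 + 1/12*h_s_1 + 1/12*h_s_2 + 1/3*h_s_3 + 1/6*h_s_4 + 1/3*h_s_5

Substituting h_s_4 = 0 and rearranging gives the linear system (I - Q) h = 1:
  [5/6, -5/12, -1/6, -1/6] . (h_s_1, h_s_2, h_s_3, h_s_5) = 1
  [-1/4, 5/6, -1/6, -1/12] . (h_s_1, h_s_2, h_s_3, h_s_5) = 1
  [-1/12, -1/4, 5/6, -5/12] . (h_s_1, h_s_2, h_s_3, h_s_5) = 1
  [-1/12, -1/12, -1/3, 2/3] . (h_s_1, h_s_2, h_s_3, h_s_5) = 1

Solving yields:
  h_s_1 = 3316/543
  h_s_2 = 2656/543
  h_s_3 = 1138/181
  h_s_5 = 3268/543

Starting state is s_1, so the expected hitting time is h_s_1 = 3316/543.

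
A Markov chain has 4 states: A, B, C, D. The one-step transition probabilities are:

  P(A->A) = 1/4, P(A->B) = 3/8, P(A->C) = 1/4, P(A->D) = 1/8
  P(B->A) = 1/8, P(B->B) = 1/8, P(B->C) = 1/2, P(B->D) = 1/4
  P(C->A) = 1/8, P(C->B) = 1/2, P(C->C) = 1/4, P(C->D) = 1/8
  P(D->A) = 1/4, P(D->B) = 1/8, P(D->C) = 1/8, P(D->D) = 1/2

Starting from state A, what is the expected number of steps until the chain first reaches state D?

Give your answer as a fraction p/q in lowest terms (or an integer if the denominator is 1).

Answer: 6

Derivation:
Let h_i = expected steps to first reach D from state i.
Boundary: h_D = 0.
First-step equations for the other states:
  h_A = 1 + 1/4*h_A + 3/8*h_B + 1/4*h_C + 1/8*h_D
  h_B = 1 + 1/8*h_A + 1/8*h_B + 1/2*h_C + 1/4*h_D
  h_C = 1 + 1/8*h_A + 1/2*h_B + 1/4*h_C + 1/8*h_D

Substituting h_D = 0 and rearranging gives the linear system (I - Q) h = 1:
  [3/4, -3/8, -1/4] . (h_A, h_B, h_C) = 1
  [-1/8, 7/8, -1/2] . (h_A, h_B, h_C) = 1
  [-1/8, -1/2, 3/4] . (h_A, h_B, h_C) = 1

Solving yields:
  h_A = 6
  h_B = 70/13
  h_C = 77/13

Starting state is A, so the expected hitting time is h_A = 6.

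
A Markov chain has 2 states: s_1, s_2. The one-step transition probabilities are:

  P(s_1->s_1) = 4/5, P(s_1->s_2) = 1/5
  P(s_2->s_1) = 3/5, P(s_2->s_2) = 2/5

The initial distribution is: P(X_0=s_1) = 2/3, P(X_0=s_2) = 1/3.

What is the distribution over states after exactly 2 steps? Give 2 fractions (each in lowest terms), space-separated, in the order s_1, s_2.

Propagating the distribution step by step (d_{t+1} = d_t * P):
d_0 = (s_1=2/3, s_2=1/3)
  d_1[s_1] = 2/3*4/5 + 1/3*3/5 = 11/15
  d_1[s_2] = 2/3*1/5 + 1/3*2/5 = 4/15
d_1 = (s_1=11/15, s_2=4/15)
  d_2[s_1] = 11/15*4/5 + 4/15*3/5 = 56/75
  d_2[s_2] = 11/15*1/5 + 4/15*2/5 = 19/75
d_2 = (s_1=56/75, s_2=19/75)

Answer: 56/75 19/75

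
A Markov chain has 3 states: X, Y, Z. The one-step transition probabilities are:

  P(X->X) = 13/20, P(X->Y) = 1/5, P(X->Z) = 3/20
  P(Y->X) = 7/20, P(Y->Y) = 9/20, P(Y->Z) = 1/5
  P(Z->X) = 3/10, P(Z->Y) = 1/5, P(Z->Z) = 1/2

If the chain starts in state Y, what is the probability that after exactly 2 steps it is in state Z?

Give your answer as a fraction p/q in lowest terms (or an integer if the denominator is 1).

Computing P^2 by repeated multiplication:
P^1 =
  X: [13/20, 1/5, 3/20]
  Y: [7/20, 9/20, 1/5]
  Z: [3/10, 1/5, 1/2]
P^2 =
  X: [43/80, 1/4, 17/80]
  Y: [89/200, 5/16, 97/400]
  Z: [83/200, 1/4, 67/200]

(P^2)[Y -> Z] = 97/400

Answer: 97/400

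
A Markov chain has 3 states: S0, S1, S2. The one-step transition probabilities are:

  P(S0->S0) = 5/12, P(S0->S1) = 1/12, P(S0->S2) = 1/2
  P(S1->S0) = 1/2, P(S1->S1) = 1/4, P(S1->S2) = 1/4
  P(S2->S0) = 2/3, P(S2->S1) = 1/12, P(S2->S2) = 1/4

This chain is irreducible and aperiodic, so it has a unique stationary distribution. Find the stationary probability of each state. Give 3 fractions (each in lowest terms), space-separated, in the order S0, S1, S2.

Answer: 13/25 1/10 19/50

Derivation:
The stationary distribution satisfies pi = pi * P, i.e.:
  pi_S0 = 5/12*pi_S0 + 1/2*pi_S1 + 2/3*pi_S2
  pi_S1 = 1/12*pi_S0 + 1/4*pi_S1 + 1/12*pi_S2
  pi_S2 = 1/2*pi_S0 + 1/4*pi_S1 + 1/4*pi_S2
with normalization: pi_S0 + pi_S1 + pi_S2 = 1.

Using the first 2 balance equations plus normalization, the linear system A*pi = b is:
  [-7/12, 1/2, 2/3] . pi = 0
  [1/12, -3/4, 1/12] . pi = 0
  [1, 1, 1] . pi = 1

Solving yields:
  pi_S0 = 13/25
  pi_S1 = 1/10
  pi_S2 = 19/50

Verification (pi * P):
  13/25*5/12 + 1/10*1/2 + 19/50*2/3 = 13/25 = pi_S0  (ok)
  13/25*1/12 + 1/10*1/4 + 19/50*1/12 = 1/10 = pi_S1  (ok)
  13/25*1/2 + 1/10*1/4 + 19/50*1/4 = 19/50 = pi_S2  (ok)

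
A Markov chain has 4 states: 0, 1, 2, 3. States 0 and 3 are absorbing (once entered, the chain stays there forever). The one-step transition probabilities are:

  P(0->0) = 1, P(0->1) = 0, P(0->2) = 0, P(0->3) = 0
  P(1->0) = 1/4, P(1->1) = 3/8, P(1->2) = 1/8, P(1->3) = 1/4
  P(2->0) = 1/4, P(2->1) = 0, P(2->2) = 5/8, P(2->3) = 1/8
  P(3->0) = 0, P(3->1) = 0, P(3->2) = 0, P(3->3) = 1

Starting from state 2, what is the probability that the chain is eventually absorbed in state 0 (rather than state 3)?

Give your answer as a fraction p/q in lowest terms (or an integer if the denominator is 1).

Let a_i = P(absorbed in 0 | start in state i).
Boundary conditions: a_0 = 1, a_3 = 0.
For each transient state i, a_i = sum_j P(i->j) * a_j:
  a_1 = 1/4*a_0 + 3/8*a_1 + 1/8*a_2 + 1/4*a_3
  a_2 = 1/4*a_0 + 0*a_1 + 5/8*a_2 + 1/8*a_3

Substituting a_0 = 1 and a_3 = 0, rearrange to (I - Q) a = r where r[i] = P(i -> 0):
  [5/8, -1/8] . (a_1, a_2) = 1/4
  [0, 3/8] . (a_1, a_2) = 1/4

Solving yields:
  a_1 = 8/15
  a_2 = 2/3

Starting state is 2, so the absorption probability is a_2 = 2/3.

Answer: 2/3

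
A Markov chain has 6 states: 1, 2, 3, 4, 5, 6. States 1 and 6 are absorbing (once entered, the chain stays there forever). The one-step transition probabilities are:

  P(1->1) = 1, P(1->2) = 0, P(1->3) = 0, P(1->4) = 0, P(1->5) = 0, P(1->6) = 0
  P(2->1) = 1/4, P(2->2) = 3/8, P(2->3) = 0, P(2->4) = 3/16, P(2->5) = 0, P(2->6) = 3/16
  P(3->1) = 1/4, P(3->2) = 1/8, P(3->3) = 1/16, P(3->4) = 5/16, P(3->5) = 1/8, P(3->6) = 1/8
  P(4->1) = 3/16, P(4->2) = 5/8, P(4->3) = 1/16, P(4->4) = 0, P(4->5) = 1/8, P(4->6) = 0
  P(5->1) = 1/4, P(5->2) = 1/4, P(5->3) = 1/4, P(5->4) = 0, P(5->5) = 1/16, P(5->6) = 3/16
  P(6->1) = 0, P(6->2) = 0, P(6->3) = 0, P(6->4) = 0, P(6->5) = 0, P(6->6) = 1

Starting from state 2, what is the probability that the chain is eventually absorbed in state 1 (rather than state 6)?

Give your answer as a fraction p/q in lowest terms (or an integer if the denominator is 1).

Let a_i = P(absorbed in 1 | start in state i).
Boundary conditions: a_1 = 1, a_6 = 0.
For each transient state i, a_i = sum_j P(i->j) * a_j:
  a_2 = 1/4*a_1 + 3/8*a_2 + 0*a_3 + 3/16*a_4 + 0*a_5 + 3/16*a_6
  a_3 = 1/4*a_1 + 1/8*a_2 + 1/16*a_3 + 5/16*a_4 + 1/8*a_5 + 1/8*a_6
  a_4 = 3/16*a_1 + 5/8*a_2 + 1/16*a_3 + 0*a_4 + 1/8*a_5 + 0*a_6
  a_5 = 1/4*a_1 + 1/4*a_2 + 1/4*a_3 + 0*a_4 + 1/16*a_5 + 3/16*a_6

Substituting a_1 = 1 and a_6 = 0, rearrange to (I - Q) a = r where r[i] = P(i -> 1):
  [5/8, 0, -3/16, 0] . (a_2, a_3, a_4, a_5) = 1/4
  [-1/8, 15/16, -5/16, -1/8] . (a_2, a_3, a_4, a_5) = 1/4
  [-5/8, -1/16, 1, -1/8] . (a_2, a_3, a_4, a_5) = 3/16
  [-1/4, -1/4, 0, 15/16] . (a_2, a_3, a_4, a_5) = 1/4

Solving yields:
  a_2 = 5347/8846
  a_3 = 2896/4423
  a_4 = 9043/13269
  a_5 = 7994/13269

Starting state is 2, so the absorption probability is a_2 = 5347/8846.

Answer: 5347/8846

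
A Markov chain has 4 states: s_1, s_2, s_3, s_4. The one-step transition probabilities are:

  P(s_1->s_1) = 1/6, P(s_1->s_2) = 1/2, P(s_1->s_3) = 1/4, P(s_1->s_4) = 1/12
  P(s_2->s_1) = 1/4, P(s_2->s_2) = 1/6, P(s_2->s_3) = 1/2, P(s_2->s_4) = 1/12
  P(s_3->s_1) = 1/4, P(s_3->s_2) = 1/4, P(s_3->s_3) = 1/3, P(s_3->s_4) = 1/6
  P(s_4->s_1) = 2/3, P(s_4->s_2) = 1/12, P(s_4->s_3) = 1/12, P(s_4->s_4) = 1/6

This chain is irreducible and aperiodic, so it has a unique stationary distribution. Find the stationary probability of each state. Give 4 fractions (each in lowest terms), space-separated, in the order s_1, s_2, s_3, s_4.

Answer: 577/2082 575/2082 679/2082 251/2082

Derivation:
The stationary distribution satisfies pi = pi * P, i.e.:
  pi_s_1 = 1/6*pi_s_1 + 1/4*pi_s_2 + 1/4*pi_s_3 + 2/3*pi_s_4
  pi_s_2 = 1/2*pi_s_1 + 1/6*pi_s_2 + 1/4*pi_s_3 + 1/12*pi_s_4
  pi_s_3 = 1/4*pi_s_1 + 1/2*pi_s_2 + 1/3*pi_s_3 + 1/12*pi_s_4
  pi_s_4 = 1/12*pi_s_1 + 1/12*pi_s_2 + 1/6*pi_s_3 + 1/6*pi_s_4
with normalization: pi_s_1 + pi_s_2 + pi_s_3 + pi_s_4 = 1.

Using the first 3 balance equations plus normalization, the linear system A*pi = b is:
  [-5/6, 1/4, 1/4, 2/3] . pi = 0
  [1/2, -5/6, 1/4, 1/12] . pi = 0
  [1/4, 1/2, -2/3, 1/12] . pi = 0
  [1, 1, 1, 1] . pi = 1

Solving yields:
  pi_s_1 = 577/2082
  pi_s_2 = 575/2082
  pi_s_3 = 679/2082
  pi_s_4 = 251/2082

Verification (pi * P):
  577/2082*1/6 + 575/2082*1/4 + 679/2082*1/4 + 251/2082*2/3 = 577/2082 = pi_s_1  (ok)
  577/2082*1/2 + 575/2082*1/6 + 679/2082*1/4 + 251/2082*1/12 = 575/2082 = pi_s_2  (ok)
  577/2082*1/4 + 575/2082*1/2 + 679/2082*1/3 + 251/2082*1/12 = 679/2082 = pi_s_3  (ok)
  577/2082*1/12 + 575/2082*1/12 + 679/2082*1/6 + 251/2082*1/6 = 251/2082 = pi_s_4  (ok)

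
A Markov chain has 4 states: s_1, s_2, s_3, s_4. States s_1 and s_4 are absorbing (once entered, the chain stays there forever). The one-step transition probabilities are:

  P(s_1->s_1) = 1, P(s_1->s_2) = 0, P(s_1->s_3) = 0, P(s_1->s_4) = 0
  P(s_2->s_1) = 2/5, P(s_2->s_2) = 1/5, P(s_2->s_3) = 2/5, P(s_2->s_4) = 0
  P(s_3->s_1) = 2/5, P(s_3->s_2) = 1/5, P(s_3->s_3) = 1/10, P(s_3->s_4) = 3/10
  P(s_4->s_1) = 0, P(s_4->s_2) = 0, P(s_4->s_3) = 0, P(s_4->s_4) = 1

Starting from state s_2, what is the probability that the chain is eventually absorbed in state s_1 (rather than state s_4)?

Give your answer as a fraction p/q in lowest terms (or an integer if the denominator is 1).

Let a_i = P(absorbed in s_1 | start in state i).
Boundary conditions: a_s_1 = 1, a_s_4 = 0.
For each transient state i, a_i = sum_j P(i->j) * a_j:
  a_s_2 = 2/5*a_s_1 + 1/5*a_s_2 + 2/5*a_s_3 + 0*a_s_4
  a_s_3 = 2/5*a_s_1 + 1/5*a_s_2 + 1/10*a_s_3 + 3/10*a_s_4

Substituting a_s_1 = 1 and a_s_4 = 0, rearrange to (I - Q) a = r where r[i] = P(i -> s_1):
  [4/5, -2/5] . (a_s_2, a_s_3) = 2/5
  [-1/5, 9/10] . (a_s_2, a_s_3) = 2/5

Solving yields:
  a_s_2 = 13/16
  a_s_3 = 5/8

Starting state is s_2, so the absorption probability is a_s_2 = 13/16.

Answer: 13/16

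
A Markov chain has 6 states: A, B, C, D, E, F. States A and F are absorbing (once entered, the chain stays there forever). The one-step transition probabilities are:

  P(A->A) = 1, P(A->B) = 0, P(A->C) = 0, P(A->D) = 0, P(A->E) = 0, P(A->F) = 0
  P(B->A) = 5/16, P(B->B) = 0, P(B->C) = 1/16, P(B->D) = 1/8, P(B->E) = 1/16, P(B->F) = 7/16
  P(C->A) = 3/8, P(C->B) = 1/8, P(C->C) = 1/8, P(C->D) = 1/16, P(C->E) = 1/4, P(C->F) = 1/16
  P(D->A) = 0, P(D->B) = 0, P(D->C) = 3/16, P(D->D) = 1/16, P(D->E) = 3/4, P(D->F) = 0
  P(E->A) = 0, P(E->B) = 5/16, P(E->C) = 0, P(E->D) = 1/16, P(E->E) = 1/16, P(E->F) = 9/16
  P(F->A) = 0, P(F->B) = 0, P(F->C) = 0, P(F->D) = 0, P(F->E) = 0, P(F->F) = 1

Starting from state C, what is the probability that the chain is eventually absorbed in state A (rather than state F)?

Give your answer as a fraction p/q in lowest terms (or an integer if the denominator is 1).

Answer: 7736/14331

Derivation:
Let a_i = P(absorbed in A | start in state i).
Boundary conditions: a_A = 1, a_F = 0.
For each transient state i, a_i = sum_j P(i->j) * a_j:
  a_B = 5/16*a_A + 0*a_B + 1/16*a_C + 1/8*a_D + 1/16*a_E + 7/16*a_F
  a_C = 3/8*a_A + 1/8*a_B + 1/8*a_C + 1/16*a_D + 1/4*a_E + 1/16*a_F
  a_D = 0*a_A + 0*a_B + 3/16*a_C + 1/16*a_D + 3/4*a_E + 0*a_F
  a_E = 0*a_A + 5/16*a_B + 0*a_C + 1/16*a_D + 1/16*a_E + 9/16*a_F

Substituting a_A = 1 and a_F = 0, rearrange to (I - Q) a = r where r[i] = P(i -> A):
  [1, -1/16, -1/8, -1/16] . (a_B, a_C, a_D, a_E) = 5/16
  [-1/8, 7/8, -1/16, -1/4] . (a_B, a_C, a_D, a_E) = 3/8
  [0, -3/16, 15/16, -3/4] . (a_B, a_C, a_D, a_E) = 0
  [-5/16, 0, -1/16, 15/16] . (a_B, a_C, a_D, a_E) = 0

Solving yields:
  a_B = 1829/4777
  a_C = 7736/14331
  a_D = 1060/4777
  a_E = 2041/14331

Starting state is C, so the absorption probability is a_C = 7736/14331.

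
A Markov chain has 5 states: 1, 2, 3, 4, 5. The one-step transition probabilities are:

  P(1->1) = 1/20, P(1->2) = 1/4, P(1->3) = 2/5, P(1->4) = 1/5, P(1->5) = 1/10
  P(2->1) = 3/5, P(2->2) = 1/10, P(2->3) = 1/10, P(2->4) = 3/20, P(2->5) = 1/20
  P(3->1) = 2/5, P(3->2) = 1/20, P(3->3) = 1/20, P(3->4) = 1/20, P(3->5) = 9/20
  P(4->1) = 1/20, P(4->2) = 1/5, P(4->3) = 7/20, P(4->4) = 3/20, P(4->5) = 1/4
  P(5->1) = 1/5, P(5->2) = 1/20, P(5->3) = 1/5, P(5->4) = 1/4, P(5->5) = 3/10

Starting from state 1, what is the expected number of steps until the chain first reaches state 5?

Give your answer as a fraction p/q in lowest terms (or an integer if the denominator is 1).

Answer: 62315/12614

Derivation:
Let h_i = expected steps to first reach 5 from state i.
Boundary: h_5 = 0.
First-step equations for the other states:
  h_1 = 1 + 1/20*h_1 + 1/4*h_2 + 2/5*h_3 + 1/5*h_4 + 1/10*h_5
  h_2 = 1 + 3/5*h_1 + 1/10*h_2 + 1/10*h_3 + 3/20*h_4 + 1/20*h_5
  h_3 = 1 + 2/5*h_1 + 1/20*h_2 + 1/20*h_3 + 1/20*h_4 + 9/20*h_5
  h_4 = 1 + 1/20*h_1 + 1/5*h_2 + 7/20*h_3 + 3/20*h_4 + 1/4*h_5

Substituting h_5 = 0 and rearranging gives the linear system (I - Q) h = 1:
  [19/20, -1/4, -2/5, -1/5] . (h_1, h_2, h_3, h_4) = 1
  [-3/5, 9/10, -1/10, -3/20] . (h_1, h_2, h_3, h_4) = 1
  [-2/5, -1/20, 19/20, -1/20] . (h_1, h_2, h_3, h_4) = 1
  [-1/20, -1/5, -7/20, 17/20] . (h_1, h_2, h_3, h_4) = 1

Solving yields:
  h_1 = 62315/12614
  h_2 = 69645/12614
  h_3 = 46015/12614
  h_4 = 26920/6307

Starting state is 1, so the expected hitting time is h_1 = 62315/12614.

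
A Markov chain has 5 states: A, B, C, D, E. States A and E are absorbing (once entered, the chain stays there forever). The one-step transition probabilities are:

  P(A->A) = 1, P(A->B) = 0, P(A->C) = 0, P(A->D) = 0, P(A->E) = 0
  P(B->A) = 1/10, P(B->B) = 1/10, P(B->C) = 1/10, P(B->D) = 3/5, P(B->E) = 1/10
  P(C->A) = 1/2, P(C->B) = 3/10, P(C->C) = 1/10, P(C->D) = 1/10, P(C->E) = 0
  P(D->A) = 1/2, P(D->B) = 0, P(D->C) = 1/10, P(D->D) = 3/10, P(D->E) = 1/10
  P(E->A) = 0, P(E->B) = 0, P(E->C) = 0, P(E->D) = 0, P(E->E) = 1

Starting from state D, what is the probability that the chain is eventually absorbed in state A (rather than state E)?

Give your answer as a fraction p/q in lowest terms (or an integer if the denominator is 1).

Answer: 146/173

Derivation:
Let a_i = P(absorbed in A | start in state i).
Boundary conditions: a_A = 1, a_E = 0.
For each transient state i, a_i = sum_j P(i->j) * a_j:
  a_B = 1/10*a_A + 1/10*a_B + 1/10*a_C + 3/5*a_D + 1/10*a_E
  a_C = 1/2*a_A + 3/10*a_B + 1/10*a_C + 1/10*a_D + 0*a_E
  a_D = 1/2*a_A + 0*a_B + 1/10*a_C + 3/10*a_D + 1/10*a_E

Substituting a_A = 1 and a_E = 0, rearrange to (I - Q) a = r where r[i] = P(i -> A):
  [9/10, -1/10, -3/5] . (a_B, a_C, a_D) = 1/10
  [-3/10, 9/10, -1/10] . (a_B, a_C, a_D) = 1/2
  [0, -1/10, 7/10] . (a_B, a_C, a_D) = 1/2

Solving yields:
  a_B = 134/173
  a_C = 157/173
  a_D = 146/173

Starting state is D, so the absorption probability is a_D = 146/173.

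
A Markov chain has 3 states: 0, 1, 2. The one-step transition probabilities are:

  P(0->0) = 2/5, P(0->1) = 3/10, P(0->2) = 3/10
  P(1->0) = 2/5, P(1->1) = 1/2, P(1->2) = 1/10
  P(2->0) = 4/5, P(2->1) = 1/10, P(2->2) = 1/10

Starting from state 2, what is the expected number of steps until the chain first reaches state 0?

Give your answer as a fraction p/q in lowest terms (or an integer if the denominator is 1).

Answer: 15/11

Derivation:
Let h_i = expected steps to first reach 0 from state i.
Boundary: h_0 = 0.
First-step equations for the other states:
  h_1 = 1 + 2/5*h_0 + 1/2*h_1 + 1/10*h_2
  h_2 = 1 + 4/5*h_0 + 1/10*h_1 + 1/10*h_2

Substituting h_0 = 0 and rearranging gives the linear system (I - Q) h = 1:
  [1/2, -1/10] . (h_1, h_2) = 1
  [-1/10, 9/10] . (h_1, h_2) = 1

Solving yields:
  h_1 = 25/11
  h_2 = 15/11

Starting state is 2, so the expected hitting time is h_2 = 15/11.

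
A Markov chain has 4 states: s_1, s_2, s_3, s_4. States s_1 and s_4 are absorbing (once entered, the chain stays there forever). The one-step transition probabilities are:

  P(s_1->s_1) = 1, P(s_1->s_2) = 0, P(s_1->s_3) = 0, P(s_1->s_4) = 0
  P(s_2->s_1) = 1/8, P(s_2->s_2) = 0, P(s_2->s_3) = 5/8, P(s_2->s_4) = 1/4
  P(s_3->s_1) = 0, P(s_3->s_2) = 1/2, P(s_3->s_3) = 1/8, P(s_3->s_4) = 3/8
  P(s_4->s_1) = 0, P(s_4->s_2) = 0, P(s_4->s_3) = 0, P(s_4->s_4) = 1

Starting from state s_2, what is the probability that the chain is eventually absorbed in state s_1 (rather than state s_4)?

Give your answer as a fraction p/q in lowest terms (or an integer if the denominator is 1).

Let a_i = P(absorbed in s_1 | start in state i).
Boundary conditions: a_s_1 = 1, a_s_4 = 0.
For each transient state i, a_i = sum_j P(i->j) * a_j:
  a_s_2 = 1/8*a_s_1 + 0*a_s_2 + 5/8*a_s_3 + 1/4*a_s_4
  a_s_3 = 0*a_s_1 + 1/2*a_s_2 + 1/8*a_s_3 + 3/8*a_s_4

Substituting a_s_1 = 1 and a_s_4 = 0, rearrange to (I - Q) a = r where r[i] = P(i -> s_1):
  [1, -5/8] . (a_s_2, a_s_3) = 1/8
  [-1/2, 7/8] . (a_s_2, a_s_3) = 0

Solving yields:
  a_s_2 = 7/36
  a_s_3 = 1/9

Starting state is s_2, so the absorption probability is a_s_2 = 7/36.

Answer: 7/36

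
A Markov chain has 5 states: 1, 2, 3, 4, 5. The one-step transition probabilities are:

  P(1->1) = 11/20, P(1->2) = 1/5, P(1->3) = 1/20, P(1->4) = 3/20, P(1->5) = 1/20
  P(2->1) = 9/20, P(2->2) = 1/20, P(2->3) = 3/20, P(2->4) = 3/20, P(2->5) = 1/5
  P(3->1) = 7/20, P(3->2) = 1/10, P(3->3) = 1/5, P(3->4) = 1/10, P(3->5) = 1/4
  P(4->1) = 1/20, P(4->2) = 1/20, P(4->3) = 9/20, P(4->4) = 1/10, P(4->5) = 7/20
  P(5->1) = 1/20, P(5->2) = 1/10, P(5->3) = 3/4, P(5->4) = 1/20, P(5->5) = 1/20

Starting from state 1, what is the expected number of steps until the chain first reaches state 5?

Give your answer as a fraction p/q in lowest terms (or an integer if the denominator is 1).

Let h_i = expected steps to first reach 5 from state i.
Boundary: h_5 = 0.
First-step equations for the other states:
  h_1 = 1 + 11/20*h_1 + 1/5*h_2 + 1/20*h_3 + 3/20*h_4 + 1/20*h_5
  h_2 = 1 + 9/20*h_1 + 1/20*h_2 + 3/20*h_3 + 3/20*h_4 + 1/5*h_5
  h_3 = 1 + 7/20*h_1 + 1/10*h_2 + 1/5*h_3 + 1/10*h_4 + 1/4*h_5
  h_4 = 1 + 1/20*h_1 + 1/20*h_2 + 9/20*h_3 + 1/10*h_4 + 7/20*h_5

Substituting h_5 = 0 and rearranging gives the linear system (I - Q) h = 1:
  [9/20, -1/5, -1/20, -3/20] . (h_1, h_2, h_3, h_4) = 1
  [-9/20, 19/20, -3/20, -3/20] . (h_1, h_2, h_3, h_4) = 1
  [-7/20, -1/10, 4/5, -1/10] . (h_1, h_2, h_3, h_4) = 1
  [-1/20, -1/20, -9/20, 9/10] . (h_1, h_2, h_3, h_4) = 1

Solving yields:
  h_1 = 169460/23797
  h_2 = 144440/23797
  h_3 = 135920/23797
  h_4 = 111840/23797

Starting state is 1, so the expected hitting time is h_1 = 169460/23797.

Answer: 169460/23797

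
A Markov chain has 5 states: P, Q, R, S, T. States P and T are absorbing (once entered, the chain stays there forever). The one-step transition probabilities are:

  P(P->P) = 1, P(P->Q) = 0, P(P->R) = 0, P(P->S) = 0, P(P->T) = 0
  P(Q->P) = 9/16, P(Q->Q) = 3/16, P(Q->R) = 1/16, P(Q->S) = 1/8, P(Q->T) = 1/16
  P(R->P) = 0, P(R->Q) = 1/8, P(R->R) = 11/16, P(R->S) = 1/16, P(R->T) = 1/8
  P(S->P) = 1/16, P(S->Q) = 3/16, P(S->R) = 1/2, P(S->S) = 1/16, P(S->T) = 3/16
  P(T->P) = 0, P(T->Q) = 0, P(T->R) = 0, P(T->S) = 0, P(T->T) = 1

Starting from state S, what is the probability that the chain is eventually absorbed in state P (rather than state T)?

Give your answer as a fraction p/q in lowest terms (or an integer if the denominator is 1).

Answer: 171/388

Derivation:
Let a_i = P(absorbed in P | start in state i).
Boundary conditions: a_P = 1, a_T = 0.
For each transient state i, a_i = sum_j P(i->j) * a_j:
  a_Q = 9/16*a_P + 3/16*a_Q + 1/16*a_R + 1/8*a_S + 1/16*a_T
  a_R = 0*a_P + 1/8*a_Q + 11/16*a_R + 1/16*a_S + 1/8*a_T
  a_S = 1/16*a_P + 3/16*a_Q + 1/2*a_R + 1/16*a_S + 3/16*a_T

Substituting a_P = 1 and a_T = 0, rearrange to (I - Q) a = r where r[i] = P(i -> P):
  [13/16, -1/16, -1/8] . (a_Q, a_R, a_S) = 9/16
  [-1/8, 5/16, -1/16] . (a_Q, a_R, a_S) = 0
  [-3/16, -1/2, 15/16] . (a_Q, a_R, a_S) = 1/16

Solving yields:
  a_Q = 307/388
  a_R = 157/388
  a_S = 171/388

Starting state is S, so the absorption probability is a_S = 171/388.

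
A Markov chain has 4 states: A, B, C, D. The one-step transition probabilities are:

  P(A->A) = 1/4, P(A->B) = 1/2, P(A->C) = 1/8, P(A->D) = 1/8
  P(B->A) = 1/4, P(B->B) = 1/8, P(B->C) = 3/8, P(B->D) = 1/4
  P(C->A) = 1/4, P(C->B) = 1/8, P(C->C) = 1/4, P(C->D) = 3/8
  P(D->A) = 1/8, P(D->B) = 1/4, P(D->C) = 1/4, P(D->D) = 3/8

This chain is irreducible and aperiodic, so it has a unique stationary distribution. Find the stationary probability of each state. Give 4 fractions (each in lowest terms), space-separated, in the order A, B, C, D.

Answer: 107/501 121/501 127/501 146/501

Derivation:
The stationary distribution satisfies pi = pi * P, i.e.:
  pi_A = 1/4*pi_A + 1/4*pi_B + 1/4*pi_C + 1/8*pi_D
  pi_B = 1/2*pi_A + 1/8*pi_B + 1/8*pi_C + 1/4*pi_D
  pi_C = 1/8*pi_A + 3/8*pi_B + 1/4*pi_C + 1/4*pi_D
  pi_D = 1/8*pi_A + 1/4*pi_B + 3/8*pi_C + 3/8*pi_D
with normalization: pi_A + pi_B + pi_C + pi_D = 1.

Using the first 3 balance equations plus normalization, the linear system A*pi = b is:
  [-3/4, 1/4, 1/4, 1/8] . pi = 0
  [1/2, -7/8, 1/8, 1/4] . pi = 0
  [1/8, 3/8, -3/4, 1/4] . pi = 0
  [1, 1, 1, 1] . pi = 1

Solving yields:
  pi_A = 107/501
  pi_B = 121/501
  pi_C = 127/501
  pi_D = 146/501

Verification (pi * P):
  107/501*1/4 + 121/501*1/4 + 127/501*1/4 + 146/501*1/8 = 107/501 = pi_A  (ok)
  107/501*1/2 + 121/501*1/8 + 127/501*1/8 + 146/501*1/4 = 121/501 = pi_B  (ok)
  107/501*1/8 + 121/501*3/8 + 127/501*1/4 + 146/501*1/4 = 127/501 = pi_C  (ok)
  107/501*1/8 + 121/501*1/4 + 127/501*3/8 + 146/501*3/8 = 146/501 = pi_D  (ok)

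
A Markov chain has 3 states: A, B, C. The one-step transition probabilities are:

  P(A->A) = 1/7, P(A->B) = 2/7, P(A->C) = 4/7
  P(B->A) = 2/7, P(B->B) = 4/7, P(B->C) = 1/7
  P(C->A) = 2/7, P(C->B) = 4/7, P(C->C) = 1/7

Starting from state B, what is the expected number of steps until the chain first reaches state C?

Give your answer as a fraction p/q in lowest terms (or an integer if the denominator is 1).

Answer: 4

Derivation:
Let h_i = expected steps to first reach C from state i.
Boundary: h_C = 0.
First-step equations for the other states:
  h_A = 1 + 1/7*h_A + 2/7*h_B + 4/7*h_C
  h_B = 1 + 2/7*h_A + 4/7*h_B + 1/7*h_C

Substituting h_C = 0 and rearranging gives the linear system (I - Q) h = 1:
  [6/7, -2/7] . (h_A, h_B) = 1
  [-2/7, 3/7] . (h_A, h_B) = 1

Solving yields:
  h_A = 5/2
  h_B = 4

Starting state is B, so the expected hitting time is h_B = 4.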